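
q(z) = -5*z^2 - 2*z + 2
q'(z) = -10*z - 2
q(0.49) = -0.18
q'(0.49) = -6.90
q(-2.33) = -20.48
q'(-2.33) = 21.30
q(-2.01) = -14.18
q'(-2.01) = 18.10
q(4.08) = -89.39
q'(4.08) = -42.80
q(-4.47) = -88.96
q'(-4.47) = 42.70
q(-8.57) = -348.08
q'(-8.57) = 83.70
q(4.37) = -102.22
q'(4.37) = -45.70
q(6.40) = -215.60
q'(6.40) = -66.00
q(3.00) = -49.00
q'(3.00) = -32.00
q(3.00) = -49.00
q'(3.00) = -32.00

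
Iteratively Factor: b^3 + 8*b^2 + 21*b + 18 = (b + 2)*(b^2 + 6*b + 9) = (b + 2)*(b + 3)*(b + 3)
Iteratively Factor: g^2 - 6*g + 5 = (g - 5)*(g - 1)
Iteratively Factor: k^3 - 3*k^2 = (k - 3)*(k^2) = k*(k - 3)*(k)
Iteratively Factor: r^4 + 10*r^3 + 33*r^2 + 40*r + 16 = (r + 1)*(r^3 + 9*r^2 + 24*r + 16) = (r + 1)^2*(r^2 + 8*r + 16) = (r + 1)^2*(r + 4)*(r + 4)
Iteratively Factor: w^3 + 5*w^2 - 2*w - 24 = (w + 4)*(w^2 + w - 6) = (w + 3)*(w + 4)*(w - 2)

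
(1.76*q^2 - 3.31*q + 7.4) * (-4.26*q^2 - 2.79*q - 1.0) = -7.4976*q^4 + 9.1902*q^3 - 24.0491*q^2 - 17.336*q - 7.4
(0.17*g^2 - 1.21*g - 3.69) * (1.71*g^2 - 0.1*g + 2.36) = 0.2907*g^4 - 2.0861*g^3 - 5.7877*g^2 - 2.4866*g - 8.7084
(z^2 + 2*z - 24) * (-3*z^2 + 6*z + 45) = -3*z^4 + 129*z^2 - 54*z - 1080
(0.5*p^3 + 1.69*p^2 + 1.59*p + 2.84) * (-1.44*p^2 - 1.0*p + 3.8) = -0.72*p^5 - 2.9336*p^4 - 2.0796*p^3 + 0.7424*p^2 + 3.202*p + 10.792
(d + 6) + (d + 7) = 2*d + 13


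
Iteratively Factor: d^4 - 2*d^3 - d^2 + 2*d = (d - 1)*(d^3 - d^2 - 2*d) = (d - 1)*(d + 1)*(d^2 - 2*d) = (d - 2)*(d - 1)*(d + 1)*(d)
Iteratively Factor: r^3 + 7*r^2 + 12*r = (r + 3)*(r^2 + 4*r) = r*(r + 3)*(r + 4)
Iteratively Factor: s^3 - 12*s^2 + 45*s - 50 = (s - 5)*(s^2 - 7*s + 10) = (s - 5)^2*(s - 2)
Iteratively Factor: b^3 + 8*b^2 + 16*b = (b + 4)*(b^2 + 4*b) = b*(b + 4)*(b + 4)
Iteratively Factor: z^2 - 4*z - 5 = (z - 5)*(z + 1)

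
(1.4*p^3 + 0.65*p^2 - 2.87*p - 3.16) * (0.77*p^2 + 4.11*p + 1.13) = 1.078*p^5 + 6.2545*p^4 + 2.0436*p^3 - 13.4944*p^2 - 16.2307*p - 3.5708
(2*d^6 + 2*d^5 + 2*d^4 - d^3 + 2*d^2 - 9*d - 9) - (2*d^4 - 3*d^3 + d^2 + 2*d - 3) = 2*d^6 + 2*d^5 + 2*d^3 + d^2 - 11*d - 6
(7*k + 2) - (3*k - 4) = 4*k + 6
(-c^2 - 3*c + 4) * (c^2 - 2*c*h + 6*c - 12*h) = -c^4 + 2*c^3*h - 9*c^3 + 18*c^2*h - 14*c^2 + 28*c*h + 24*c - 48*h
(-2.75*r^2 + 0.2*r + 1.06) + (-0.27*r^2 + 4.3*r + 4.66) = -3.02*r^2 + 4.5*r + 5.72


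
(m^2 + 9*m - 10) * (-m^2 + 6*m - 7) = -m^4 - 3*m^3 + 57*m^2 - 123*m + 70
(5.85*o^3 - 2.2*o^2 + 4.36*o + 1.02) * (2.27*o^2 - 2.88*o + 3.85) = 13.2795*o^5 - 21.842*o^4 + 38.7557*o^3 - 18.7114*o^2 + 13.8484*o + 3.927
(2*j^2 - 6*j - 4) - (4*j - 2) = 2*j^2 - 10*j - 2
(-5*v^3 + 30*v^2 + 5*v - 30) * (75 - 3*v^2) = 15*v^5 - 90*v^4 - 390*v^3 + 2340*v^2 + 375*v - 2250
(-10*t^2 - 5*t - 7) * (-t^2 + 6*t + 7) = 10*t^4 - 55*t^3 - 93*t^2 - 77*t - 49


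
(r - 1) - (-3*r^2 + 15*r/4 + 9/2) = 3*r^2 - 11*r/4 - 11/2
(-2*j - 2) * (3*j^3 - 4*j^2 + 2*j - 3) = -6*j^4 + 2*j^3 + 4*j^2 + 2*j + 6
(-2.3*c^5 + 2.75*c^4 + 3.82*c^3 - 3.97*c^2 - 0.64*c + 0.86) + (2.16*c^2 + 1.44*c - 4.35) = -2.3*c^5 + 2.75*c^4 + 3.82*c^3 - 1.81*c^2 + 0.8*c - 3.49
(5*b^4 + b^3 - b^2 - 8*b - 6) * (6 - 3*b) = -15*b^5 + 27*b^4 + 9*b^3 + 18*b^2 - 30*b - 36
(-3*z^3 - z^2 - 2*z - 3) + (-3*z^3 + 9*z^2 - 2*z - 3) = -6*z^3 + 8*z^2 - 4*z - 6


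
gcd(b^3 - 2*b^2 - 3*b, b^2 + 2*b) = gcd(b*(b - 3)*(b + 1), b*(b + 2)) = b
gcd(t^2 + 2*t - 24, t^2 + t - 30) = t + 6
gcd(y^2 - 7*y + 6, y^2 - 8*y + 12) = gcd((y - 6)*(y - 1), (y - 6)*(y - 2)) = y - 6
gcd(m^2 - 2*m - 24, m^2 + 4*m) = m + 4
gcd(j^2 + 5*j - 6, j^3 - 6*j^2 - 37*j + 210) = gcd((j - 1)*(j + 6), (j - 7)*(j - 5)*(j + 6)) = j + 6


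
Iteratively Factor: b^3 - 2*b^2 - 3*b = (b + 1)*(b^2 - 3*b) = (b - 3)*(b + 1)*(b)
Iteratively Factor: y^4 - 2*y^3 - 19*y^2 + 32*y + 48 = (y - 4)*(y^3 + 2*y^2 - 11*y - 12) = (y - 4)*(y + 4)*(y^2 - 2*y - 3) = (y - 4)*(y + 1)*(y + 4)*(y - 3)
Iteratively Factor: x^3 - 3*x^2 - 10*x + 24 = (x + 3)*(x^2 - 6*x + 8) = (x - 2)*(x + 3)*(x - 4)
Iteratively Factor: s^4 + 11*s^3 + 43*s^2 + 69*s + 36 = (s + 3)*(s^3 + 8*s^2 + 19*s + 12) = (s + 3)*(s + 4)*(s^2 + 4*s + 3) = (s + 1)*(s + 3)*(s + 4)*(s + 3)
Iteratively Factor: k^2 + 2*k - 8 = (k - 2)*(k + 4)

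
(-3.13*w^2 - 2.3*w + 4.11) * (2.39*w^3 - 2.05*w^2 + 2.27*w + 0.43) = -7.4807*w^5 + 0.919499999999999*w^4 + 7.4328*w^3 - 14.9924*w^2 + 8.3407*w + 1.7673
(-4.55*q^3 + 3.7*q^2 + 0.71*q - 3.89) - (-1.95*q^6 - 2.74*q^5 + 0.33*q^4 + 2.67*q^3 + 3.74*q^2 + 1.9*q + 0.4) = 1.95*q^6 + 2.74*q^5 - 0.33*q^4 - 7.22*q^3 - 0.04*q^2 - 1.19*q - 4.29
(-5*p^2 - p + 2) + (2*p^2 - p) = -3*p^2 - 2*p + 2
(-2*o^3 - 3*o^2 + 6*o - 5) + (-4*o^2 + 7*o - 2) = -2*o^3 - 7*o^2 + 13*o - 7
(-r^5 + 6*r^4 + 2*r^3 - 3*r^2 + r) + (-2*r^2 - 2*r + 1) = -r^5 + 6*r^4 + 2*r^3 - 5*r^2 - r + 1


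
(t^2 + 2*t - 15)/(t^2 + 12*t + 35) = (t - 3)/(t + 7)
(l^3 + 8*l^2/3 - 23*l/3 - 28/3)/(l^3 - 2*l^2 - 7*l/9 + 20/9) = 3*(3*l^2 + 5*l - 28)/(9*l^2 - 27*l + 20)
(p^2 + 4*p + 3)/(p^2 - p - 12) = (p + 1)/(p - 4)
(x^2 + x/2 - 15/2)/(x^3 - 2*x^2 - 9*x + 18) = (x - 5/2)/(x^2 - 5*x + 6)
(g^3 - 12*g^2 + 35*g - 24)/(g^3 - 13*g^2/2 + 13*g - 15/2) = 2*(g - 8)/(2*g - 5)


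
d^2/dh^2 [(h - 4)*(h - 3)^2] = 6*h - 20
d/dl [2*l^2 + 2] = 4*l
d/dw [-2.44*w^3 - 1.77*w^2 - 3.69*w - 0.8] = -7.32*w^2 - 3.54*w - 3.69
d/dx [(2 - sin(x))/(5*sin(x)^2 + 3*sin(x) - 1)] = 5*(sin(x)^2 - 4*sin(x) - 1)*cos(x)/(5*sin(x)^2 + 3*sin(x) - 1)^2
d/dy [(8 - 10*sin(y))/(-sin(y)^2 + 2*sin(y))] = 2*(-5*cos(y) + 8/tan(y) - 8*cos(y)/sin(y)^2)/(sin(y) - 2)^2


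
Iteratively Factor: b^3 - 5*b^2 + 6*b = (b)*(b^2 - 5*b + 6) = b*(b - 3)*(b - 2)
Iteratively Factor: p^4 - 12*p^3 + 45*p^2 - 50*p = (p)*(p^3 - 12*p^2 + 45*p - 50) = p*(p - 2)*(p^2 - 10*p + 25) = p*(p - 5)*(p - 2)*(p - 5)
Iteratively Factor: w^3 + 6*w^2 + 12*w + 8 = (w + 2)*(w^2 + 4*w + 4) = (w + 2)^2*(w + 2)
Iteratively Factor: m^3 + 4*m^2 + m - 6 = (m - 1)*(m^2 + 5*m + 6) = (m - 1)*(m + 3)*(m + 2)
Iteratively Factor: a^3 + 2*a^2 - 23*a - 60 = (a + 3)*(a^2 - a - 20) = (a - 5)*(a + 3)*(a + 4)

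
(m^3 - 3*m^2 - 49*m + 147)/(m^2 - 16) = (m^3 - 3*m^2 - 49*m + 147)/(m^2 - 16)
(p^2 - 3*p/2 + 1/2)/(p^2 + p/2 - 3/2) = (2*p - 1)/(2*p + 3)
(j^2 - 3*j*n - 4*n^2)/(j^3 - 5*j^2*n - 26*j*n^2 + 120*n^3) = (j + n)/(j^2 - j*n - 30*n^2)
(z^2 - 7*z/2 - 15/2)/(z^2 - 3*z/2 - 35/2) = (2*z + 3)/(2*z + 7)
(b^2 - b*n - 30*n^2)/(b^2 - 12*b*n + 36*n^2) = (b + 5*n)/(b - 6*n)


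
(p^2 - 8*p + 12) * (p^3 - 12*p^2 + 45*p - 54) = p^5 - 20*p^4 + 153*p^3 - 558*p^2 + 972*p - 648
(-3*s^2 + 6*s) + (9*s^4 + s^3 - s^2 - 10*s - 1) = 9*s^4 + s^3 - 4*s^2 - 4*s - 1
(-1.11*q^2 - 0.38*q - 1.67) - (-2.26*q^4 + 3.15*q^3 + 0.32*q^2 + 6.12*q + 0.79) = 2.26*q^4 - 3.15*q^3 - 1.43*q^2 - 6.5*q - 2.46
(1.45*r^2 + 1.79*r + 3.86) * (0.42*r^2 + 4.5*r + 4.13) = 0.609*r^4 + 7.2768*r^3 + 15.6647*r^2 + 24.7627*r + 15.9418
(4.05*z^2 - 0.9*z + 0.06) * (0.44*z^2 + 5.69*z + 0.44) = 1.782*z^4 + 22.6485*z^3 - 3.3126*z^2 - 0.0546*z + 0.0264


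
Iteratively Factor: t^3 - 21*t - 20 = (t + 4)*(t^2 - 4*t - 5) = (t + 1)*(t + 4)*(t - 5)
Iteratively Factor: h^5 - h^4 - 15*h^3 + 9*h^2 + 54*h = (h - 3)*(h^4 + 2*h^3 - 9*h^2 - 18*h) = (h - 3)*(h + 3)*(h^3 - h^2 - 6*h) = (h - 3)*(h + 2)*(h + 3)*(h^2 - 3*h) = h*(h - 3)*(h + 2)*(h + 3)*(h - 3)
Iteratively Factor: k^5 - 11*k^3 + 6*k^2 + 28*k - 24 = (k - 2)*(k^4 + 2*k^3 - 7*k^2 - 8*k + 12) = (k - 2)*(k - 1)*(k^3 + 3*k^2 - 4*k - 12) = (k - 2)^2*(k - 1)*(k^2 + 5*k + 6) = (k - 2)^2*(k - 1)*(k + 2)*(k + 3)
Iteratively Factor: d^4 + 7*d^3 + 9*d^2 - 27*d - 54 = (d - 2)*(d^3 + 9*d^2 + 27*d + 27) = (d - 2)*(d + 3)*(d^2 + 6*d + 9) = (d - 2)*(d + 3)^2*(d + 3)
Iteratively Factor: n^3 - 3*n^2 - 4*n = (n + 1)*(n^2 - 4*n) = n*(n + 1)*(n - 4)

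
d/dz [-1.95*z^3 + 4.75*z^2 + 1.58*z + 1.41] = -5.85*z^2 + 9.5*z + 1.58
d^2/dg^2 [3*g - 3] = 0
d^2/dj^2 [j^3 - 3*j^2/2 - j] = 6*j - 3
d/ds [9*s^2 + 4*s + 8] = 18*s + 4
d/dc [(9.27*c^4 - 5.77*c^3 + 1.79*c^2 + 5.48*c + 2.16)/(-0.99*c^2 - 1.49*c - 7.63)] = (-18.3546*c^5 - 35.7246*c^4 - 265.7258*c^3 + 134.8334*c^2 - 23.0386*c - 38.594)/(0.9801*c^4 + 2.9502*c^3 + 17.3275*c^2 + 22.7374*c + 58.2169)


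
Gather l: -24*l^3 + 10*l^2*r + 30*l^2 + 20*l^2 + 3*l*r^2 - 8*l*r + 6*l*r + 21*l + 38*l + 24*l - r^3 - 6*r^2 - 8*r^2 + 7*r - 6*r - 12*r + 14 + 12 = -24*l^3 + l^2*(10*r + 50) + l*(3*r^2 - 2*r + 83) - r^3 - 14*r^2 - 11*r + 26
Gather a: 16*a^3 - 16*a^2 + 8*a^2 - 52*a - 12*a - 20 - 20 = 16*a^3 - 8*a^2 - 64*a - 40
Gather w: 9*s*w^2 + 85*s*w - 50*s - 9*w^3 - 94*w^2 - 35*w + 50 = -50*s - 9*w^3 + w^2*(9*s - 94) + w*(85*s - 35) + 50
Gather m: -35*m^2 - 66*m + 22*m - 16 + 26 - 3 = -35*m^2 - 44*m + 7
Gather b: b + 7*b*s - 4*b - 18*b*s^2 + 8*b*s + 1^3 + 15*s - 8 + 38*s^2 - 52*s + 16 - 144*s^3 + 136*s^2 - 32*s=b*(-18*s^2 + 15*s - 3) - 144*s^3 + 174*s^2 - 69*s + 9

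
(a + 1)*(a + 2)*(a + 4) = a^3 + 7*a^2 + 14*a + 8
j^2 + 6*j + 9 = (j + 3)^2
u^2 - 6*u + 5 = (u - 5)*(u - 1)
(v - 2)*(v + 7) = v^2 + 5*v - 14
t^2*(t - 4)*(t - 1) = t^4 - 5*t^3 + 4*t^2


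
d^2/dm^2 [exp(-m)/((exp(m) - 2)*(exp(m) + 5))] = (9*exp(4*m) + 33*exp(3*m) + 16*exp(2*m) - 90*exp(m) + 100)*exp(-m)/(exp(6*m) + 9*exp(5*m) - 3*exp(4*m) - 153*exp(3*m) + 30*exp(2*m) + 900*exp(m) - 1000)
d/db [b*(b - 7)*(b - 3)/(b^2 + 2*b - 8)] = (b^4 + 4*b^3 - 65*b^2 + 160*b - 168)/(b^4 + 4*b^3 - 12*b^2 - 32*b + 64)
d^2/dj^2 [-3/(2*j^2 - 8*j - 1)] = 12*(-2*j^2 + 8*j + 8*(j - 2)^2 + 1)/(-2*j^2 + 8*j + 1)^3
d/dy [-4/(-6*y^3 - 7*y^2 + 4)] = 8*y*(-9*y - 7)/(6*y^3 + 7*y^2 - 4)^2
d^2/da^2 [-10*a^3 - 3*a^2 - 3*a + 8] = -60*a - 6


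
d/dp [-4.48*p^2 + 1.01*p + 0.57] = 1.01 - 8.96*p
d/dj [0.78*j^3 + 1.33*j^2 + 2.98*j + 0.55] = 2.34*j^2 + 2.66*j + 2.98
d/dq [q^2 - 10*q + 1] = 2*q - 10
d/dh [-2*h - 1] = -2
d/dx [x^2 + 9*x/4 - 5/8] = 2*x + 9/4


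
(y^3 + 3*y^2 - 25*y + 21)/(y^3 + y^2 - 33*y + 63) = (y - 1)/(y - 3)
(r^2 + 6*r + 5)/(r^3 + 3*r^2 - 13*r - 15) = 1/(r - 3)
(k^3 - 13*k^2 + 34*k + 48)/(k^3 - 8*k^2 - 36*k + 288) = (k + 1)/(k + 6)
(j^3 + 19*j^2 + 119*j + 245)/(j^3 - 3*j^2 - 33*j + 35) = (j^2 + 14*j + 49)/(j^2 - 8*j + 7)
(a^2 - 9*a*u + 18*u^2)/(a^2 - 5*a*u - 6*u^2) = (a - 3*u)/(a + u)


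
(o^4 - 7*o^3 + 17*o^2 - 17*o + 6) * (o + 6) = o^5 - o^4 - 25*o^3 + 85*o^2 - 96*o + 36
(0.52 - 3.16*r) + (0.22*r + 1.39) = 1.91 - 2.94*r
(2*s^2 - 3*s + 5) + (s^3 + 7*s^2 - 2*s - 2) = s^3 + 9*s^2 - 5*s + 3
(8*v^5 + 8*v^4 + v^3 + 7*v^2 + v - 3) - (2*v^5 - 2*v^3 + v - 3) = 6*v^5 + 8*v^4 + 3*v^3 + 7*v^2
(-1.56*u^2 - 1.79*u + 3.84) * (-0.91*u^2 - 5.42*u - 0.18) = 1.4196*u^4 + 10.0841*u^3 + 6.4882*u^2 - 20.4906*u - 0.6912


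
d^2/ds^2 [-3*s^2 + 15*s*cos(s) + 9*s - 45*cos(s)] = -15*s*cos(s) - 30*sin(s) + 45*cos(s) - 6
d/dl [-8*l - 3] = -8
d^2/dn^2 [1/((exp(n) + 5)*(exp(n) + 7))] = 4*(exp(3*n) + 9*exp(2*n) + exp(n) - 105)*exp(n)/(exp(6*n) + 36*exp(5*n) + 537*exp(4*n) + 4248*exp(3*n) + 18795*exp(2*n) + 44100*exp(n) + 42875)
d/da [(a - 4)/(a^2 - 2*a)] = (-a^2 + 8*a - 8)/(a^2*(a^2 - 4*a + 4))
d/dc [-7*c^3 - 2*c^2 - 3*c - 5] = -21*c^2 - 4*c - 3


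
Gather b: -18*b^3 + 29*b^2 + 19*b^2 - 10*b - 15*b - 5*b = -18*b^3 + 48*b^2 - 30*b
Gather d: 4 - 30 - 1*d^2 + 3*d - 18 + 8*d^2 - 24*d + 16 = 7*d^2 - 21*d - 28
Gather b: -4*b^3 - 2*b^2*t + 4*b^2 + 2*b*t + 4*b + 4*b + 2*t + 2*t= -4*b^3 + b^2*(4 - 2*t) + b*(2*t + 8) + 4*t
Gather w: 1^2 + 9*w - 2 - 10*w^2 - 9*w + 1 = -10*w^2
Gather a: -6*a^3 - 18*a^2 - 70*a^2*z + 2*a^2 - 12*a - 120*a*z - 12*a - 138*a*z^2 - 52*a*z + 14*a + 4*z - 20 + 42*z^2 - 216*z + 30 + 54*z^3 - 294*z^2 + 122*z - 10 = -6*a^3 + a^2*(-70*z - 16) + a*(-138*z^2 - 172*z - 10) + 54*z^3 - 252*z^2 - 90*z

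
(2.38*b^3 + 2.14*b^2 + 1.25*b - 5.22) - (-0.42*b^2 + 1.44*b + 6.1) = 2.38*b^3 + 2.56*b^2 - 0.19*b - 11.32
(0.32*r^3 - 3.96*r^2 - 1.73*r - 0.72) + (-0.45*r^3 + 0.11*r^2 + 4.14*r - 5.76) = -0.13*r^3 - 3.85*r^2 + 2.41*r - 6.48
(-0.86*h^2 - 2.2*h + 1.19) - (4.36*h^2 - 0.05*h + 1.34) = -5.22*h^2 - 2.15*h - 0.15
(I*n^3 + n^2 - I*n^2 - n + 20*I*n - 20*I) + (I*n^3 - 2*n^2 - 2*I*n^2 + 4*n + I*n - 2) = 2*I*n^3 - n^2 - 3*I*n^2 + 3*n + 21*I*n - 2 - 20*I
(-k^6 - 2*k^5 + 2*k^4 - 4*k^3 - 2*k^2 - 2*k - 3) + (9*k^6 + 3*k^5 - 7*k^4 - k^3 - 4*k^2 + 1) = 8*k^6 + k^5 - 5*k^4 - 5*k^3 - 6*k^2 - 2*k - 2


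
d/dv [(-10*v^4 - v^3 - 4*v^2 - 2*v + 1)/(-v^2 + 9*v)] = (20*v^5 - 269*v^4 - 18*v^3 - 38*v^2 + 2*v - 9)/(v^2*(v^2 - 18*v + 81))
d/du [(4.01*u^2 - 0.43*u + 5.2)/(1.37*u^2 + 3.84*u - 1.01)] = (15.9875*u^2 - 22.3482*u - 19.5337)/(1.8769*u^4 + 10.5216*u^3 + 11.9782*u^2 - 7.7568*u + 1.0201)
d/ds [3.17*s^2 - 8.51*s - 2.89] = 6.34*s - 8.51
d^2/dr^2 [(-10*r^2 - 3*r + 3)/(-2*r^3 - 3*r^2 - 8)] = 2*(40*r^6 + 36*r^5 - 18*r^4 - 1237*r^3 - 1089*r^2 - 72*r + 712)/(8*r^9 + 36*r^8 + 54*r^7 + 123*r^6 + 288*r^5 + 216*r^4 + 384*r^3 + 576*r^2 + 512)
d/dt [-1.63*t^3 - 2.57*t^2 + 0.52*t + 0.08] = -4.89*t^2 - 5.14*t + 0.52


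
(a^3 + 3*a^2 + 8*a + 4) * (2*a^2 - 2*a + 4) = 2*a^5 + 4*a^4 + 14*a^3 + 4*a^2 + 24*a + 16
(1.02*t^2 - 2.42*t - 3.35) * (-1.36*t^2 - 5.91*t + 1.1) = -1.3872*t^4 - 2.737*t^3 + 19.9802*t^2 + 17.1365*t - 3.685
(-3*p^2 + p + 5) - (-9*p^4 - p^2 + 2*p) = 9*p^4 - 2*p^2 - p + 5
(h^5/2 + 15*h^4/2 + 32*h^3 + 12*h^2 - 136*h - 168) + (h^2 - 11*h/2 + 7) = h^5/2 + 15*h^4/2 + 32*h^3 + 13*h^2 - 283*h/2 - 161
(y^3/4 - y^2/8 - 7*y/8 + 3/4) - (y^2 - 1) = y^3/4 - 9*y^2/8 - 7*y/8 + 7/4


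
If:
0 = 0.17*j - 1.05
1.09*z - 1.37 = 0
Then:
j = 6.18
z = 1.26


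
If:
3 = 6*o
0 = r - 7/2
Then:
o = 1/2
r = 7/2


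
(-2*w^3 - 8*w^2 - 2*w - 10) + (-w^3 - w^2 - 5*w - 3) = -3*w^3 - 9*w^2 - 7*w - 13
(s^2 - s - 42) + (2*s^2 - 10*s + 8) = 3*s^2 - 11*s - 34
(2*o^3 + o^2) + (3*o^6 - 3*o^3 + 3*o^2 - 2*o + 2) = 3*o^6 - o^3 + 4*o^2 - 2*o + 2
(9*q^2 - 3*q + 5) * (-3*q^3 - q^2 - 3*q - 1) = -27*q^5 - 39*q^3 - 5*q^2 - 12*q - 5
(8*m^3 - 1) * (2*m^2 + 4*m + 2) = 16*m^5 + 32*m^4 + 16*m^3 - 2*m^2 - 4*m - 2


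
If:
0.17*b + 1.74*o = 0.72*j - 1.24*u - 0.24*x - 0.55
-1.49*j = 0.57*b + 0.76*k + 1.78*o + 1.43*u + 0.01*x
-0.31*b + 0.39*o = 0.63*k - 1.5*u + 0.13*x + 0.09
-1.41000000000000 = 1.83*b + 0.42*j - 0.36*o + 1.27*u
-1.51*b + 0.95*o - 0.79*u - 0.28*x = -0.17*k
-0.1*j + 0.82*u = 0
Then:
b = -1.19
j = 1.05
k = -0.41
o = -0.45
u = 0.13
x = 4.28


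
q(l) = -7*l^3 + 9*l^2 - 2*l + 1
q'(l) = -21*l^2 + 18*l - 2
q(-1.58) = 54.24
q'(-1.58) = -82.86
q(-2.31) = 139.93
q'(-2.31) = -155.64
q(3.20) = -142.62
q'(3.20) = -159.44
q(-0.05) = 1.12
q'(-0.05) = -2.95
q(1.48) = -4.94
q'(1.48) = -21.36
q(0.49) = 1.36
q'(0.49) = 1.78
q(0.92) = 1.33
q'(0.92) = -3.21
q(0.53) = 1.43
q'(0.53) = 1.64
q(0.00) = 1.00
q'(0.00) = -2.00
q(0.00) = 1.00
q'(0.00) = -2.00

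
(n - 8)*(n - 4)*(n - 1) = n^3 - 13*n^2 + 44*n - 32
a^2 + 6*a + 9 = (a + 3)^2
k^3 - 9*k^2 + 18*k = k*(k - 6)*(k - 3)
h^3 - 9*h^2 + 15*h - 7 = (h - 7)*(h - 1)^2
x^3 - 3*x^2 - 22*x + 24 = (x - 6)*(x - 1)*(x + 4)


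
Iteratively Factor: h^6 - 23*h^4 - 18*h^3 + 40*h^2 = (h - 5)*(h^5 + 5*h^4 + 2*h^3 - 8*h^2) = h*(h - 5)*(h^4 + 5*h^3 + 2*h^2 - 8*h) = h^2*(h - 5)*(h^3 + 5*h^2 + 2*h - 8) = h^2*(h - 5)*(h + 4)*(h^2 + h - 2) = h^2*(h - 5)*(h + 2)*(h + 4)*(h - 1)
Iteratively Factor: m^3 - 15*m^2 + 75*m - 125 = (m - 5)*(m^2 - 10*m + 25) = (m - 5)^2*(m - 5)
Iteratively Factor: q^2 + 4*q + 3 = (q + 3)*(q + 1)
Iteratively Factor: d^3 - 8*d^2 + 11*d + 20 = (d + 1)*(d^2 - 9*d + 20) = (d - 4)*(d + 1)*(d - 5)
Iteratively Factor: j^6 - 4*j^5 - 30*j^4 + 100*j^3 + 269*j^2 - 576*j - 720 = (j + 3)*(j^5 - 7*j^4 - 9*j^3 + 127*j^2 - 112*j - 240) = (j - 5)*(j + 3)*(j^4 - 2*j^3 - 19*j^2 + 32*j + 48) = (j - 5)*(j + 3)*(j + 4)*(j^3 - 6*j^2 + 5*j + 12) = (j - 5)*(j - 3)*(j + 3)*(j + 4)*(j^2 - 3*j - 4) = (j - 5)*(j - 3)*(j + 1)*(j + 3)*(j + 4)*(j - 4)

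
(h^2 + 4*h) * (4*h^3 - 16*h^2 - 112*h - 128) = 4*h^5 - 176*h^3 - 576*h^2 - 512*h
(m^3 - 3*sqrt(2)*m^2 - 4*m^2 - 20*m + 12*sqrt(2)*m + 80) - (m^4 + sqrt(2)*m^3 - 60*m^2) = -m^4 - sqrt(2)*m^3 + m^3 - 3*sqrt(2)*m^2 + 56*m^2 - 20*m + 12*sqrt(2)*m + 80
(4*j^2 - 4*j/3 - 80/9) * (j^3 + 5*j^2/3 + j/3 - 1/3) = 4*j^5 + 16*j^4/3 - 88*j^3/9 - 448*j^2/27 - 68*j/27 + 80/27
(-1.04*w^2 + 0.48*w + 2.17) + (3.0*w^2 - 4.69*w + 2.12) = 1.96*w^2 - 4.21*w + 4.29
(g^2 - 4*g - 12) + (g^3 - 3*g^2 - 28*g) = g^3 - 2*g^2 - 32*g - 12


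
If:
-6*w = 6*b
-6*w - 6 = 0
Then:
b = 1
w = -1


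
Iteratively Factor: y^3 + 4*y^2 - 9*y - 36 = (y - 3)*(y^2 + 7*y + 12) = (y - 3)*(y + 4)*(y + 3)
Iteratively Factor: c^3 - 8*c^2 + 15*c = (c - 5)*(c^2 - 3*c) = (c - 5)*(c - 3)*(c)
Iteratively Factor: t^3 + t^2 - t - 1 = (t + 1)*(t^2 - 1) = (t + 1)^2*(t - 1)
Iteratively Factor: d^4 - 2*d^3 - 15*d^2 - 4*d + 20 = (d - 1)*(d^3 - d^2 - 16*d - 20) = (d - 5)*(d - 1)*(d^2 + 4*d + 4) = (d - 5)*(d - 1)*(d + 2)*(d + 2)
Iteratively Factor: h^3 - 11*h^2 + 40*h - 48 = (h - 3)*(h^2 - 8*h + 16) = (h - 4)*(h - 3)*(h - 4)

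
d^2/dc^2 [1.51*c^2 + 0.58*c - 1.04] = 3.02000000000000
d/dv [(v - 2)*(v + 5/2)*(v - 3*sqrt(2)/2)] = 3*v^2 - 3*sqrt(2)*v + v - 5 - 3*sqrt(2)/4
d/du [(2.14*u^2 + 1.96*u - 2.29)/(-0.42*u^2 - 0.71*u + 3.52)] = (-0.6962*u^2 + 13.142*u + 5.2733)/(0.1764*u^4 + 0.5964*u^3 - 2.4527*u^2 - 4.9984*u + 12.3904)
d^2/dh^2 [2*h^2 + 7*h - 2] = 4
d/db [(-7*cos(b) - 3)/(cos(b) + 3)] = 18*sin(b)/(cos(b) + 3)^2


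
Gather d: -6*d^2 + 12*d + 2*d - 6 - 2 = -6*d^2 + 14*d - 8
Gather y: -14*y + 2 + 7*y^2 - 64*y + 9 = 7*y^2 - 78*y + 11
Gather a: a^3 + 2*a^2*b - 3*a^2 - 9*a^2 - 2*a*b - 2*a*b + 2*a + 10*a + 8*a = a^3 + a^2*(2*b - 12) + a*(20 - 4*b)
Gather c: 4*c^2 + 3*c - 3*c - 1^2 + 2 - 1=4*c^2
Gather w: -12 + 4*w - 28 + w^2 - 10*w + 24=w^2 - 6*w - 16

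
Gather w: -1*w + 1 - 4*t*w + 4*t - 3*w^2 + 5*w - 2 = 4*t - 3*w^2 + w*(4 - 4*t) - 1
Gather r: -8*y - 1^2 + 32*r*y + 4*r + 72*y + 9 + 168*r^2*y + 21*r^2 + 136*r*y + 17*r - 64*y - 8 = r^2*(168*y + 21) + r*(168*y + 21)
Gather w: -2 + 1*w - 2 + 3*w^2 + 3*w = 3*w^2 + 4*w - 4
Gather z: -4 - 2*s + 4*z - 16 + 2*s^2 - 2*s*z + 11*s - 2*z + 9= 2*s^2 + 9*s + z*(2 - 2*s) - 11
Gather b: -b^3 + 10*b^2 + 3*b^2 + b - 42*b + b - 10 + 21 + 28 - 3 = -b^3 + 13*b^2 - 40*b + 36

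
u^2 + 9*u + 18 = (u + 3)*(u + 6)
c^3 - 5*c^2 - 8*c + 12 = (c - 6)*(c - 1)*(c + 2)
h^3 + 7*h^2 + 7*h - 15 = (h - 1)*(h + 3)*(h + 5)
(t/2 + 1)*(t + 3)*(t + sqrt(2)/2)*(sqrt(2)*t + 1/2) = sqrt(2)*t^4/2 + 3*t^3/4 + 5*sqrt(2)*t^3/2 + 15*t^2/4 + 25*sqrt(2)*t^2/8 + 5*sqrt(2)*t/8 + 9*t/2 + 3*sqrt(2)/4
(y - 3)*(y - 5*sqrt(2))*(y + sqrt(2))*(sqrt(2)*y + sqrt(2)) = sqrt(2)*y^4 - 8*y^3 - 2*sqrt(2)*y^3 - 13*sqrt(2)*y^2 + 16*y^2 + 24*y + 20*sqrt(2)*y + 30*sqrt(2)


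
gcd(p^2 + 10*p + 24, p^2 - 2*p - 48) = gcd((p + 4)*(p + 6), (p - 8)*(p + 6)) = p + 6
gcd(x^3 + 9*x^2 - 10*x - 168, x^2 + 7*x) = x + 7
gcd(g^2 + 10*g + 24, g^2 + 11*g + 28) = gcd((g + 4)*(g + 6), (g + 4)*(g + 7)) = g + 4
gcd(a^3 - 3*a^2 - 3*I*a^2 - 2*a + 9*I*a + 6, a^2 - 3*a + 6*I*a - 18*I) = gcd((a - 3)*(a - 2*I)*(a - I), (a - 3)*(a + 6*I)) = a - 3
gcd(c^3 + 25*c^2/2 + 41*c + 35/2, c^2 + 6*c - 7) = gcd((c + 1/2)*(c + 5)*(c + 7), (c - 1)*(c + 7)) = c + 7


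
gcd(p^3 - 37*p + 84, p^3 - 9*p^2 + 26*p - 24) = p^2 - 7*p + 12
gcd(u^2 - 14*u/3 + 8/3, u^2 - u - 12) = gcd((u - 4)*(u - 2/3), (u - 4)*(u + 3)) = u - 4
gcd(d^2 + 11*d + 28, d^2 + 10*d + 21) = d + 7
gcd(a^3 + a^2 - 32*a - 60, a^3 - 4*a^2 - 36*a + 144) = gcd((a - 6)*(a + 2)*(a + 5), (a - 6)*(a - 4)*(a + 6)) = a - 6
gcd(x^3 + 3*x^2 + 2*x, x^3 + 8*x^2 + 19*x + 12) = x + 1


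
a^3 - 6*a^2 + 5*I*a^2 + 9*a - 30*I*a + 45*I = (a - 3)^2*(a + 5*I)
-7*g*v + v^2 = v*(-7*g + v)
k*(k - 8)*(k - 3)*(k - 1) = k^4 - 12*k^3 + 35*k^2 - 24*k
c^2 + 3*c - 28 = (c - 4)*(c + 7)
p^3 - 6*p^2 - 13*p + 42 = (p - 7)*(p - 2)*(p + 3)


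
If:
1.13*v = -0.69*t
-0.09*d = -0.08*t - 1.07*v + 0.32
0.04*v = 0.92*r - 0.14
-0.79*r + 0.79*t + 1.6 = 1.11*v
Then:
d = 2.78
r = 0.18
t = -0.99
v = 0.61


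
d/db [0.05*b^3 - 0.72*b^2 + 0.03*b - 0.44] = 0.15*b^2 - 1.44*b + 0.03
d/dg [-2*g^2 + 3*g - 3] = 3 - 4*g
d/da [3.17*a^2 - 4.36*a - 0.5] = 6.34*a - 4.36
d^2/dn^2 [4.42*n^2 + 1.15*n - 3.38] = 8.84000000000000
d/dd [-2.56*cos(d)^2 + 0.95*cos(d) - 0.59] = (5.12*cos(d) - 0.95)*sin(d)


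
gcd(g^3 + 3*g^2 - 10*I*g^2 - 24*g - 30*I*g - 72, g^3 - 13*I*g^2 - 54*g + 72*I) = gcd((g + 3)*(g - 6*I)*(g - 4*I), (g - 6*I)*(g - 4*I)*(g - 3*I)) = g^2 - 10*I*g - 24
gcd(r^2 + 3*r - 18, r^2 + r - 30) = r + 6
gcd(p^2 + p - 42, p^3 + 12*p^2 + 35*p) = p + 7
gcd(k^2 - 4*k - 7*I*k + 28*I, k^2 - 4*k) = k - 4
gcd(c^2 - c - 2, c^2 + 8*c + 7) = c + 1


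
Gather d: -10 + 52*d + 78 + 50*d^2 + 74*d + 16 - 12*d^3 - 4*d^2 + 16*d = -12*d^3 + 46*d^2 + 142*d + 84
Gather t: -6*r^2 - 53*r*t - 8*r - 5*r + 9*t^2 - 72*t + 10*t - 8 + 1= -6*r^2 - 13*r + 9*t^2 + t*(-53*r - 62) - 7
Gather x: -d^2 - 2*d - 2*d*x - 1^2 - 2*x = -d^2 - 2*d + x*(-2*d - 2) - 1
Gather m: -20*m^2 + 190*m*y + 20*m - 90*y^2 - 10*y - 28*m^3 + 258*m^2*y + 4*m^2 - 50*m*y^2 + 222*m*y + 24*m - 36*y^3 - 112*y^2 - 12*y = -28*m^3 + m^2*(258*y - 16) + m*(-50*y^2 + 412*y + 44) - 36*y^3 - 202*y^2 - 22*y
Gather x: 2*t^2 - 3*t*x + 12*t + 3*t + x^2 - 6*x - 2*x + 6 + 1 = 2*t^2 + 15*t + x^2 + x*(-3*t - 8) + 7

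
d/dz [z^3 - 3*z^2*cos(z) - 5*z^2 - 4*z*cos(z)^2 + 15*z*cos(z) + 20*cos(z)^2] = 3*z^2*sin(z) + 3*z^2 - 15*z*sin(z) + 4*z*sin(2*z) - 6*z*cos(z) - 10*z - 20*sin(2*z) - 4*cos(z)^2 + 15*cos(z)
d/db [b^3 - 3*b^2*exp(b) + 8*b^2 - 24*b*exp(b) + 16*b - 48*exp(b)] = -3*b^2*exp(b) + 3*b^2 - 30*b*exp(b) + 16*b - 72*exp(b) + 16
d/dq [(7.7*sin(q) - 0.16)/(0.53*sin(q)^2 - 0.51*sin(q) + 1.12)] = (-4.081*sin(q)^2 + 0.1696*sin(q) + 8.5424)*cos(q)/(0.2809*sin(q)^4 - 0.5406*sin(q)^3 + 1.4473*sin(q)^2 - 1.1424*sin(q) + 1.2544)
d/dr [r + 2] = 1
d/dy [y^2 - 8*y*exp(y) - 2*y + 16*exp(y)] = -8*y*exp(y) + 2*y + 8*exp(y) - 2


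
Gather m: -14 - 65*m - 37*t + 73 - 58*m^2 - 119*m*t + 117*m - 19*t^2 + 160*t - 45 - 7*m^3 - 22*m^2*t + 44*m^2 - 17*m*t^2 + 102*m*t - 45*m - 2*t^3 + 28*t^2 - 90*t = -7*m^3 + m^2*(-22*t - 14) + m*(-17*t^2 - 17*t + 7) - 2*t^3 + 9*t^2 + 33*t + 14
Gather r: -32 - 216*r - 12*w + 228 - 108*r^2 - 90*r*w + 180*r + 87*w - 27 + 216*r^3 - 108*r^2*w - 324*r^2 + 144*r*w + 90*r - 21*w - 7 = 216*r^3 + r^2*(-108*w - 432) + r*(54*w + 54) + 54*w + 162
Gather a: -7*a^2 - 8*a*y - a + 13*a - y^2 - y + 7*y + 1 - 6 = -7*a^2 + a*(12 - 8*y) - y^2 + 6*y - 5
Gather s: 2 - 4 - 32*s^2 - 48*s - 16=-32*s^2 - 48*s - 18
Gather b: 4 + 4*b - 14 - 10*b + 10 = -6*b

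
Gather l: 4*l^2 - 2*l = 4*l^2 - 2*l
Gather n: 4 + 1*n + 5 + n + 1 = 2*n + 10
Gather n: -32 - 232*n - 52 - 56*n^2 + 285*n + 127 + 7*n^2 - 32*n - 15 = -49*n^2 + 21*n + 28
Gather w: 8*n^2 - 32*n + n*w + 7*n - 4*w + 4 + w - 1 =8*n^2 - 25*n + w*(n - 3) + 3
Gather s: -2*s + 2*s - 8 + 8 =0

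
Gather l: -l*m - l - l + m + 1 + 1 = l*(-m - 2) + m + 2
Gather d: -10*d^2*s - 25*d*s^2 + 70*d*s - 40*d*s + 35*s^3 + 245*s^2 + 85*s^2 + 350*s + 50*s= -10*d^2*s + d*(-25*s^2 + 30*s) + 35*s^3 + 330*s^2 + 400*s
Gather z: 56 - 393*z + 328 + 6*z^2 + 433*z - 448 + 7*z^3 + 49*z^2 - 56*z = 7*z^3 + 55*z^2 - 16*z - 64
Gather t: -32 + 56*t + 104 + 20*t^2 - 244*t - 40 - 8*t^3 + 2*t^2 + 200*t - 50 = -8*t^3 + 22*t^2 + 12*t - 18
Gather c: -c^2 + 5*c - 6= -c^2 + 5*c - 6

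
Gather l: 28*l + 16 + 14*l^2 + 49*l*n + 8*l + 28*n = 14*l^2 + l*(49*n + 36) + 28*n + 16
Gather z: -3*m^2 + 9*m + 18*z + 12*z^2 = -3*m^2 + 9*m + 12*z^2 + 18*z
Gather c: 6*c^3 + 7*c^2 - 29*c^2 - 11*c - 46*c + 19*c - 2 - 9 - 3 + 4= 6*c^3 - 22*c^2 - 38*c - 10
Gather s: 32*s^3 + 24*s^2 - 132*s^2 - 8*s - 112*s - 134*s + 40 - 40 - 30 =32*s^3 - 108*s^2 - 254*s - 30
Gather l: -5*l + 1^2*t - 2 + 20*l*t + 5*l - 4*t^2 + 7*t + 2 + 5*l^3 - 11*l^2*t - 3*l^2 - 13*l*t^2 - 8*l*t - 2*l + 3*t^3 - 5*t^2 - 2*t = 5*l^3 + l^2*(-11*t - 3) + l*(-13*t^2 + 12*t - 2) + 3*t^3 - 9*t^2 + 6*t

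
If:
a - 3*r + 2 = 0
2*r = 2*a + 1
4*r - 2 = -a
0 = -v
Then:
No Solution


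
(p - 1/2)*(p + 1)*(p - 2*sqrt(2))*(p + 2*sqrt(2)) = p^4 + p^3/2 - 17*p^2/2 - 4*p + 4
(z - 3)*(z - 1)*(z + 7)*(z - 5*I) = z^4 + 3*z^3 - 5*I*z^3 - 25*z^2 - 15*I*z^2 + 21*z + 125*I*z - 105*I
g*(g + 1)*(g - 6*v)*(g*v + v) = g^4*v - 6*g^3*v^2 + 2*g^3*v - 12*g^2*v^2 + g^2*v - 6*g*v^2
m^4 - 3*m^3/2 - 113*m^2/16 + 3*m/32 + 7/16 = (m - 7/2)*(m - 1/4)*(m + 1/4)*(m + 2)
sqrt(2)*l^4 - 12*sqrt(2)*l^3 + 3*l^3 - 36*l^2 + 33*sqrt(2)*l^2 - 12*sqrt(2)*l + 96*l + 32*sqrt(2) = (l - 8)*(l - 4)*(l + sqrt(2))*(sqrt(2)*l + 1)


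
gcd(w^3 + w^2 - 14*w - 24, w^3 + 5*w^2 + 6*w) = w^2 + 5*w + 6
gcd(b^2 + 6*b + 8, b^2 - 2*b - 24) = b + 4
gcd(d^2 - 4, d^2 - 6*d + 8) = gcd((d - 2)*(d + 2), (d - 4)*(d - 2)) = d - 2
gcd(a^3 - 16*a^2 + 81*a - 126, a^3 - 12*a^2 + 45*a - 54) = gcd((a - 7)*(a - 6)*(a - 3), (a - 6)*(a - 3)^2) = a^2 - 9*a + 18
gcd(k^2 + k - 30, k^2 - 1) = 1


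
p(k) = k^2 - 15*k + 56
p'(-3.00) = -21.00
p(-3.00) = 110.00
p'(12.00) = 9.00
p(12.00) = 20.00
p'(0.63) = -13.74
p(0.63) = 46.95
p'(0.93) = -13.14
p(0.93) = 42.91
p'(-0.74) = -16.48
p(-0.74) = 67.65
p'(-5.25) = -25.50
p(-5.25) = 162.31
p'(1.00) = -13.00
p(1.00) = 42.00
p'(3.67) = -7.66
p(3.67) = 14.42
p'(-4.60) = -24.20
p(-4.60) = 146.16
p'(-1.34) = -17.68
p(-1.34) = 77.90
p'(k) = 2*k - 15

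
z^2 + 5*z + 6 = (z + 2)*(z + 3)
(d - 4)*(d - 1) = d^2 - 5*d + 4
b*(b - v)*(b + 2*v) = b^3 + b^2*v - 2*b*v^2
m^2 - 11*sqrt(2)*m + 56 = (m - 7*sqrt(2))*(m - 4*sqrt(2))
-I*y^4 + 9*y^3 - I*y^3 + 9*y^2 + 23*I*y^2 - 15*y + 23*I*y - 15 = (y + I)*(y + 3*I)*(y + 5*I)*(-I*y - I)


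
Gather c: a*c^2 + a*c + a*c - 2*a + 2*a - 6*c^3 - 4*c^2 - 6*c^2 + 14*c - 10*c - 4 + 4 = -6*c^3 + c^2*(a - 10) + c*(2*a + 4)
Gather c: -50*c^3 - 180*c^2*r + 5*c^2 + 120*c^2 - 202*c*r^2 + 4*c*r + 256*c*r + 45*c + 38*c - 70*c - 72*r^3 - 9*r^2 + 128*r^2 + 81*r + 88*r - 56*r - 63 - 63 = -50*c^3 + c^2*(125 - 180*r) + c*(-202*r^2 + 260*r + 13) - 72*r^3 + 119*r^2 + 113*r - 126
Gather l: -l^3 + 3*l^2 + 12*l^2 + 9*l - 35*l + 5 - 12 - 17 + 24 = -l^3 + 15*l^2 - 26*l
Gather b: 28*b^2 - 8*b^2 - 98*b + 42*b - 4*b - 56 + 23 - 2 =20*b^2 - 60*b - 35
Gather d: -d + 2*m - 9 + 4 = -d + 2*m - 5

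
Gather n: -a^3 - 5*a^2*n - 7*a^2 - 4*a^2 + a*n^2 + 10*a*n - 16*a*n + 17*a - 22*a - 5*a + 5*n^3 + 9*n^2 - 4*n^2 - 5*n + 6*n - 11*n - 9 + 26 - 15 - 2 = -a^3 - 11*a^2 - 10*a + 5*n^3 + n^2*(a + 5) + n*(-5*a^2 - 6*a - 10)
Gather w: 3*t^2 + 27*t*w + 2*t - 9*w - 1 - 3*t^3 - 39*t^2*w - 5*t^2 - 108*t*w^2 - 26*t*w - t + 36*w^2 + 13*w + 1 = -3*t^3 - 2*t^2 + t + w^2*(36 - 108*t) + w*(-39*t^2 + t + 4)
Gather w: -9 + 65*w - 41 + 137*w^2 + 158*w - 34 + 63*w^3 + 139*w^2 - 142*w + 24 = 63*w^3 + 276*w^2 + 81*w - 60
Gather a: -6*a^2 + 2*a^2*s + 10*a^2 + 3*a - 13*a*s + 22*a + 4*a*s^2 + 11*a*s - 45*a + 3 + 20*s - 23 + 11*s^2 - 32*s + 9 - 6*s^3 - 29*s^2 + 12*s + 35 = a^2*(2*s + 4) + a*(4*s^2 - 2*s - 20) - 6*s^3 - 18*s^2 + 24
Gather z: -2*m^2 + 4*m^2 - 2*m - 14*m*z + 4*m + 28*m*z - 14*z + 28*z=2*m^2 + 2*m + z*(14*m + 14)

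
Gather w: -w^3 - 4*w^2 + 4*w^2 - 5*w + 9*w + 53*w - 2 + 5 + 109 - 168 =-w^3 + 57*w - 56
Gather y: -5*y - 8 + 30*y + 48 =25*y + 40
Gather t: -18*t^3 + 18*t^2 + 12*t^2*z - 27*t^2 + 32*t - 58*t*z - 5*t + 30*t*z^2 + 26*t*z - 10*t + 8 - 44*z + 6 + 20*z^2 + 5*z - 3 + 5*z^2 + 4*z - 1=-18*t^3 + t^2*(12*z - 9) + t*(30*z^2 - 32*z + 17) + 25*z^2 - 35*z + 10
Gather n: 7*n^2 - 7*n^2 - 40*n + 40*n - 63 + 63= 0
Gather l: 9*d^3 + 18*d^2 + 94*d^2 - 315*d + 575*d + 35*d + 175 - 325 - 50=9*d^3 + 112*d^2 + 295*d - 200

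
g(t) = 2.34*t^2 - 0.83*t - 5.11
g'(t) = 4.68*t - 0.83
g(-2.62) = 13.13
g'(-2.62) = -13.09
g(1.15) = -2.97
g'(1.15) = 4.55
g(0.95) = -3.79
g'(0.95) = 3.62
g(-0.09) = -5.02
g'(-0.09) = -1.25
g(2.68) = 9.47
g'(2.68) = 11.71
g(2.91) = 12.29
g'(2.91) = 12.79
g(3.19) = 16.05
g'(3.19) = 14.10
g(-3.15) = 20.72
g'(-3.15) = -15.57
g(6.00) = 74.15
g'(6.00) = 27.25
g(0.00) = -5.11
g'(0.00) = -0.83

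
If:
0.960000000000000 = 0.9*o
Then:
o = 1.07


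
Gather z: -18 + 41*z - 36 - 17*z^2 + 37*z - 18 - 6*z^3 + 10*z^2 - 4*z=-6*z^3 - 7*z^2 + 74*z - 72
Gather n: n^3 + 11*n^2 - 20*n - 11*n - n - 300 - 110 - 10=n^3 + 11*n^2 - 32*n - 420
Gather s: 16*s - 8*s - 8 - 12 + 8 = 8*s - 12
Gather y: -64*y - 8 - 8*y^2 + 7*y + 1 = -8*y^2 - 57*y - 7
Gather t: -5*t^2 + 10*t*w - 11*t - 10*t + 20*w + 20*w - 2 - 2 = -5*t^2 + t*(10*w - 21) + 40*w - 4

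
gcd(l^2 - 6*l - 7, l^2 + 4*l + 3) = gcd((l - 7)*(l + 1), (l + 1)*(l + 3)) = l + 1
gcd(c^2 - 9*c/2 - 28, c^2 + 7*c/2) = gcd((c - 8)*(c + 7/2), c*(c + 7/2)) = c + 7/2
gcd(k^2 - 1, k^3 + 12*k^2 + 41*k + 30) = k + 1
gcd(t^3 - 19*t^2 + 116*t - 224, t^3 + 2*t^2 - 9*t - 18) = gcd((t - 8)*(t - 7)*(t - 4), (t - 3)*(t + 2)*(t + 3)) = 1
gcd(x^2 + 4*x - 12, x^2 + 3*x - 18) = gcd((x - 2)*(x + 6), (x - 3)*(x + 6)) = x + 6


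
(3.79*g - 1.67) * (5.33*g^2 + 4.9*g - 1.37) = 20.2007*g^3 + 9.6699*g^2 - 13.3753*g + 2.2879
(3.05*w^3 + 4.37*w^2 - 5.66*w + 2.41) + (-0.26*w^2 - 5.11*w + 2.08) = 3.05*w^3 + 4.11*w^2 - 10.77*w + 4.49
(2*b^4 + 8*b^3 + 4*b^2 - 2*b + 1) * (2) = 4*b^4 + 16*b^3 + 8*b^2 - 4*b + 2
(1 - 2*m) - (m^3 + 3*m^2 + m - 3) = -m^3 - 3*m^2 - 3*m + 4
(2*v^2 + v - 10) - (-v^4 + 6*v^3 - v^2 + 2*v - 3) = v^4 - 6*v^3 + 3*v^2 - v - 7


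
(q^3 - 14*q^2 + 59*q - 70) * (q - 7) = q^4 - 21*q^3 + 157*q^2 - 483*q + 490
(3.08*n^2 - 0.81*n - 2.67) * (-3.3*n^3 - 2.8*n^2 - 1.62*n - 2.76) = -10.164*n^5 - 5.951*n^4 + 6.0894*n^3 + 0.287399999999999*n^2 + 6.561*n + 7.3692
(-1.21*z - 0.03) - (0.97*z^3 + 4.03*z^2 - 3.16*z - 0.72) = -0.97*z^3 - 4.03*z^2 + 1.95*z + 0.69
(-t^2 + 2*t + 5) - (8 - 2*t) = -t^2 + 4*t - 3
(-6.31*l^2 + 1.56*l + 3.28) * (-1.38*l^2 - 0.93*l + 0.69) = 8.7078*l^4 + 3.7155*l^3 - 10.3311*l^2 - 1.974*l + 2.2632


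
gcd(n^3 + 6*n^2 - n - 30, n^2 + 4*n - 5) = n + 5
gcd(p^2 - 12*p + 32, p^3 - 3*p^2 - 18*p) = 1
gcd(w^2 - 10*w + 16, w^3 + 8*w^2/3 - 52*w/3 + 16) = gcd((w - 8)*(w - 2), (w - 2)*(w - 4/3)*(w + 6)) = w - 2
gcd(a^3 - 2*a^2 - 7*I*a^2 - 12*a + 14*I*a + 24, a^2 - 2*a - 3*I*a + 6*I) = a^2 + a*(-2 - 3*I) + 6*I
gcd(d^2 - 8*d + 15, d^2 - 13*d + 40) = d - 5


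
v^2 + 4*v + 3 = (v + 1)*(v + 3)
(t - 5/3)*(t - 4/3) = t^2 - 3*t + 20/9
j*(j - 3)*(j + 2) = j^3 - j^2 - 6*j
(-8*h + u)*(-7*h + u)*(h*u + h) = 56*h^3*u + 56*h^3 - 15*h^2*u^2 - 15*h^2*u + h*u^3 + h*u^2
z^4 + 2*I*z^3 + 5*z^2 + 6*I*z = z*(z - 2*I)*(z + I)*(z + 3*I)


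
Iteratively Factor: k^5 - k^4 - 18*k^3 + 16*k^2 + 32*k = (k + 4)*(k^4 - 5*k^3 + 2*k^2 + 8*k) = (k + 1)*(k + 4)*(k^3 - 6*k^2 + 8*k) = (k - 4)*(k + 1)*(k + 4)*(k^2 - 2*k) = k*(k - 4)*(k + 1)*(k + 4)*(k - 2)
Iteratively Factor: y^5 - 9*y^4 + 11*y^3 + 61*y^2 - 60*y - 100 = (y - 5)*(y^4 - 4*y^3 - 9*y^2 + 16*y + 20) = (y - 5)^2*(y^3 + y^2 - 4*y - 4) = (y - 5)^2*(y - 2)*(y^2 + 3*y + 2) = (y - 5)^2*(y - 2)*(y + 1)*(y + 2)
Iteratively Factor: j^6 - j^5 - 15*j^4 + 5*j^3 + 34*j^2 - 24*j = (j - 1)*(j^5 - 15*j^3 - 10*j^2 + 24*j) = (j - 1)*(j + 3)*(j^4 - 3*j^3 - 6*j^2 + 8*j) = (j - 1)^2*(j + 3)*(j^3 - 2*j^2 - 8*j) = (j - 4)*(j - 1)^2*(j + 3)*(j^2 + 2*j) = (j - 4)*(j - 1)^2*(j + 2)*(j + 3)*(j)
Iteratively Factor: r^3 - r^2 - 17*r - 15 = (r + 3)*(r^2 - 4*r - 5) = (r + 1)*(r + 3)*(r - 5)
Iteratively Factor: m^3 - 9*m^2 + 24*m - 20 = (m - 5)*(m^2 - 4*m + 4) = (m - 5)*(m - 2)*(m - 2)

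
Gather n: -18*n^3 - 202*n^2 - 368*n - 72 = -18*n^3 - 202*n^2 - 368*n - 72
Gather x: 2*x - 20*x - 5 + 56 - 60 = -18*x - 9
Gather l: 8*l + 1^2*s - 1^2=8*l + s - 1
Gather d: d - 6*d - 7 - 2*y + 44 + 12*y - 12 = -5*d + 10*y + 25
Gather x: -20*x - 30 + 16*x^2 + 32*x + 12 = 16*x^2 + 12*x - 18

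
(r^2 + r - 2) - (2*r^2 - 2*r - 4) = -r^2 + 3*r + 2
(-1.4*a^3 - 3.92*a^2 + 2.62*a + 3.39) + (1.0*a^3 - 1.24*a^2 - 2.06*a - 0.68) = -0.4*a^3 - 5.16*a^2 + 0.56*a + 2.71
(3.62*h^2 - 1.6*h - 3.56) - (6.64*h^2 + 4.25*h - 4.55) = -3.02*h^2 - 5.85*h + 0.99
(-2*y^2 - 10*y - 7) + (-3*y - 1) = -2*y^2 - 13*y - 8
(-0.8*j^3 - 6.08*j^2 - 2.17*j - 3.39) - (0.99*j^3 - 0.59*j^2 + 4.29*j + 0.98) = -1.79*j^3 - 5.49*j^2 - 6.46*j - 4.37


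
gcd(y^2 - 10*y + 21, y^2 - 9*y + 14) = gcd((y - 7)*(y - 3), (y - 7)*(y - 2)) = y - 7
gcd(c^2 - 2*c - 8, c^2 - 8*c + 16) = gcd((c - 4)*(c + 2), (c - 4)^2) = c - 4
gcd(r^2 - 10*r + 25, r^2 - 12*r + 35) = r - 5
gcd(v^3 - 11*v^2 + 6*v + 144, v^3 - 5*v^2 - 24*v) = v^2 - 5*v - 24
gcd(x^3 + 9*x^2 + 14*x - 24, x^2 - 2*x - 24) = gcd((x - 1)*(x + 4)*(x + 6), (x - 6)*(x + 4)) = x + 4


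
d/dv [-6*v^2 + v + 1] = 1 - 12*v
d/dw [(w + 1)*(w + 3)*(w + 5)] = 3*w^2 + 18*w + 23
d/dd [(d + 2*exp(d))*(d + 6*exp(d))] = 8*d*exp(d) + 2*d + 24*exp(2*d) + 8*exp(d)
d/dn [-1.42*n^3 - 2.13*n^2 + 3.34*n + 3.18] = -4.26*n^2 - 4.26*n + 3.34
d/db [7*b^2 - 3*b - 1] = 14*b - 3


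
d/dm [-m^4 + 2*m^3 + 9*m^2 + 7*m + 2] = -4*m^3 + 6*m^2 + 18*m + 7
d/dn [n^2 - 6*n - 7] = 2*n - 6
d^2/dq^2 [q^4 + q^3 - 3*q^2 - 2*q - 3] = 12*q^2 + 6*q - 6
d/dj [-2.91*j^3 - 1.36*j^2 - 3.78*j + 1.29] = -8.73*j^2 - 2.72*j - 3.78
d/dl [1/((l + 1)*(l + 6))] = (-2*l - 7)/(l^4 + 14*l^3 + 61*l^2 + 84*l + 36)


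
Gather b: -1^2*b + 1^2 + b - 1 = 0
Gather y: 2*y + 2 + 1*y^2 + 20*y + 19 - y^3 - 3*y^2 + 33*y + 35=-y^3 - 2*y^2 + 55*y + 56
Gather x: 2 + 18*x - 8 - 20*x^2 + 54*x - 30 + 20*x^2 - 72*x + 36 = 0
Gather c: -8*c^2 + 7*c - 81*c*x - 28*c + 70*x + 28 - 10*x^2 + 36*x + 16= -8*c^2 + c*(-81*x - 21) - 10*x^2 + 106*x + 44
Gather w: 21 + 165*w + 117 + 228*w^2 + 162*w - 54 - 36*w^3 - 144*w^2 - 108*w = -36*w^3 + 84*w^2 + 219*w + 84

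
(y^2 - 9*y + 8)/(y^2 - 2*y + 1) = (y - 8)/(y - 1)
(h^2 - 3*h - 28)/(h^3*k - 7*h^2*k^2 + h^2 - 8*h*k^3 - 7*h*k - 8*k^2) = (-h^2 + 3*h + 28)/(-h^3*k + 7*h^2*k^2 - h^2 + 8*h*k^3 + 7*h*k + 8*k^2)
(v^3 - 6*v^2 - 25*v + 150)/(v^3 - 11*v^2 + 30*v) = (v + 5)/v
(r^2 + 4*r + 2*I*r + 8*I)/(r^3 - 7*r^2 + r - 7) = (r^2 + 2*r*(2 + I) + 8*I)/(r^3 - 7*r^2 + r - 7)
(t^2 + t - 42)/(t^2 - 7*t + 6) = (t + 7)/(t - 1)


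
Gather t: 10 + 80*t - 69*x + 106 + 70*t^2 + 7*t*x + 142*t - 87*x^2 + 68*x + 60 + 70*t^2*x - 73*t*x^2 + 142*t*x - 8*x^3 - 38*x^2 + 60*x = t^2*(70*x + 70) + t*(-73*x^2 + 149*x + 222) - 8*x^3 - 125*x^2 + 59*x + 176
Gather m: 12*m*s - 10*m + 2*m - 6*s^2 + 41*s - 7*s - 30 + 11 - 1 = m*(12*s - 8) - 6*s^2 + 34*s - 20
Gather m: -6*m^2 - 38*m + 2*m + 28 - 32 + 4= -6*m^2 - 36*m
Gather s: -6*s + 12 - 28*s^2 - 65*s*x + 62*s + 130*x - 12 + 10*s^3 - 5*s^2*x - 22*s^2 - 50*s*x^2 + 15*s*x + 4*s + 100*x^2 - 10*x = 10*s^3 + s^2*(-5*x - 50) + s*(-50*x^2 - 50*x + 60) + 100*x^2 + 120*x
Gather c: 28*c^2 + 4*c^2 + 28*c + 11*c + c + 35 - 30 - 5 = 32*c^2 + 40*c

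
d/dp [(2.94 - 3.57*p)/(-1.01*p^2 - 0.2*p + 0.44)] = (-3.6057*p^2 + 5.9388*p - 0.9828)/(1.0201*p^4 + 0.404*p^3 - 0.8488*p^2 - 0.176*p + 0.1936)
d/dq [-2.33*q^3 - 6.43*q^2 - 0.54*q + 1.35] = -6.99*q^2 - 12.86*q - 0.54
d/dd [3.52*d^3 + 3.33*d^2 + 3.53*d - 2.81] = 10.56*d^2 + 6.66*d + 3.53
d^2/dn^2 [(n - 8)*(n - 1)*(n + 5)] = 6*n - 8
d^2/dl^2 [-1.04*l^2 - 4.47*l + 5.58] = -2.08000000000000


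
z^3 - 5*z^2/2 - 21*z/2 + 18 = (z - 4)*(z - 3/2)*(z + 3)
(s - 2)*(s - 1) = s^2 - 3*s + 2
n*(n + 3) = n^2 + 3*n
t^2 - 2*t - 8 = (t - 4)*(t + 2)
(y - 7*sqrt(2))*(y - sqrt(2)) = y^2 - 8*sqrt(2)*y + 14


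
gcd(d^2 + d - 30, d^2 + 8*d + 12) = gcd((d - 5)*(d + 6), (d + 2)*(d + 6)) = d + 6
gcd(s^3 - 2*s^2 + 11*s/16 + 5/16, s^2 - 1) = s - 1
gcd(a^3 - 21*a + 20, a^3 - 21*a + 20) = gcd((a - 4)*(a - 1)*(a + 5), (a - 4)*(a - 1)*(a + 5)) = a^3 - 21*a + 20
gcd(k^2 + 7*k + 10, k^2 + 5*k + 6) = k + 2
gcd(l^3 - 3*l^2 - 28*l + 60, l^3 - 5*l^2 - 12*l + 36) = l^2 - 8*l + 12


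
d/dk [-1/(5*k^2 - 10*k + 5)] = 2*(k - 1)/(5*(k^2 - 2*k + 1)^2)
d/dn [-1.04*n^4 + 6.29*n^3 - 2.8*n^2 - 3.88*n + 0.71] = -4.16*n^3 + 18.87*n^2 - 5.6*n - 3.88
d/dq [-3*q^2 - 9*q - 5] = -6*q - 9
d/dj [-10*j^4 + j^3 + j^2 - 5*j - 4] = -40*j^3 + 3*j^2 + 2*j - 5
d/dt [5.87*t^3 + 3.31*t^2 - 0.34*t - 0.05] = 17.61*t^2 + 6.62*t - 0.34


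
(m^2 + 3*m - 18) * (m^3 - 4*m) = m^5 + 3*m^4 - 22*m^3 - 12*m^2 + 72*m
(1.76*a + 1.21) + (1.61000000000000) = 1.76*a + 2.82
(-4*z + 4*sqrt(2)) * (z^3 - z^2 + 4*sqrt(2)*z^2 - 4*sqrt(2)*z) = -4*z^4 - 12*sqrt(2)*z^3 + 4*z^3 + 12*sqrt(2)*z^2 + 32*z^2 - 32*z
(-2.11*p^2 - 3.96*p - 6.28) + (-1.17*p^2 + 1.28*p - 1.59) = -3.28*p^2 - 2.68*p - 7.87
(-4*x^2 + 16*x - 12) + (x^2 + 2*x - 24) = -3*x^2 + 18*x - 36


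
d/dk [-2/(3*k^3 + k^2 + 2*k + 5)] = 2*(9*k^2 + 2*k + 2)/(3*k^3 + k^2 + 2*k + 5)^2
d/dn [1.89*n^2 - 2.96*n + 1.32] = 3.78*n - 2.96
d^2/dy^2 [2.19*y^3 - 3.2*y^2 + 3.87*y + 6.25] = 13.14*y - 6.4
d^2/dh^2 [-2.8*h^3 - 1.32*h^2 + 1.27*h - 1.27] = -16.8*h - 2.64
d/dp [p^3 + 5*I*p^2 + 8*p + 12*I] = 3*p^2 + 10*I*p + 8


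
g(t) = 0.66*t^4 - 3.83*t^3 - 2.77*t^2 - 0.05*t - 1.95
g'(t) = 2.64*t^3 - 11.49*t^2 - 5.54*t - 0.05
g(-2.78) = 98.49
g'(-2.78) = -130.17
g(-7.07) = 2862.44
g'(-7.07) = -1468.17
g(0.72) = -4.67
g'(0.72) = -9.01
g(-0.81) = -1.41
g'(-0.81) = -4.50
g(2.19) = -40.39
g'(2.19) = -39.56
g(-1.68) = 13.73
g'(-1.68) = -35.69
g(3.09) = -81.38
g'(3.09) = -48.99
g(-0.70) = -1.80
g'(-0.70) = -2.71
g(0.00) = -1.95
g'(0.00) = -0.05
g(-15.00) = 45714.30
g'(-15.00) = -11412.20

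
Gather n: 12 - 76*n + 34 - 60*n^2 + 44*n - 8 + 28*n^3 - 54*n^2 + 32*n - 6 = 28*n^3 - 114*n^2 + 32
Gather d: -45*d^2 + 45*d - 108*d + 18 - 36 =-45*d^2 - 63*d - 18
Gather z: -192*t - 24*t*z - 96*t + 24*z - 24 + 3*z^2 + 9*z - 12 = -288*t + 3*z^2 + z*(33 - 24*t) - 36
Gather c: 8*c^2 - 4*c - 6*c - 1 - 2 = 8*c^2 - 10*c - 3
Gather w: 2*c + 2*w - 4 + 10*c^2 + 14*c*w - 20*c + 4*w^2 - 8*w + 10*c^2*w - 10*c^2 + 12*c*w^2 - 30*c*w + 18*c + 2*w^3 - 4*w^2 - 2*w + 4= 12*c*w^2 + 2*w^3 + w*(10*c^2 - 16*c - 8)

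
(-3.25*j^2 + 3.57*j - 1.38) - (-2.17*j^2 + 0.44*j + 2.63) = -1.08*j^2 + 3.13*j - 4.01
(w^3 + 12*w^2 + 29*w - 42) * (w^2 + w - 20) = w^5 + 13*w^4 + 21*w^3 - 253*w^2 - 622*w + 840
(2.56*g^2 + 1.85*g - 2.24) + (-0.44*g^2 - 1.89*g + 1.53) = 2.12*g^2 - 0.0399999999999998*g - 0.71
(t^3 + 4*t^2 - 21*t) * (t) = t^4 + 4*t^3 - 21*t^2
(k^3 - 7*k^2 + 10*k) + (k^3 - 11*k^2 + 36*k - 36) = 2*k^3 - 18*k^2 + 46*k - 36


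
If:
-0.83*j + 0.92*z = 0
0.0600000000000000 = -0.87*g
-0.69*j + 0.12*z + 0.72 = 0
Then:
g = -0.07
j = 1.24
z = 1.12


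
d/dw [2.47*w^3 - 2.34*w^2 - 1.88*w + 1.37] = 7.41*w^2 - 4.68*w - 1.88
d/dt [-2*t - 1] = -2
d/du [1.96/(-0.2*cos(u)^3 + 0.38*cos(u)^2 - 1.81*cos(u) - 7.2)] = (-1.176*cos(u)^2 + 1.4896*cos(u) - 3.5476)*sin(u)/(0.2*cos(u)^3 - 0.38*cos(u)^2 + 1.81*cos(u) + 7.2)^2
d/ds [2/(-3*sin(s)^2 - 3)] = 8*sin(2*s)/(3*(3 - cos(2*s))^2)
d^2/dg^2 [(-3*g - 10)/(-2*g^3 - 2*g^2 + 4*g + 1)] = 4*(18*g^5 + 138*g^4 + 178*g^3 - 42*g^2 - 81*g + 84)/(8*g^9 + 24*g^8 - 24*g^7 - 100*g^6 + 24*g^5 + 132*g^4 - 10*g^3 - 42*g^2 - 12*g - 1)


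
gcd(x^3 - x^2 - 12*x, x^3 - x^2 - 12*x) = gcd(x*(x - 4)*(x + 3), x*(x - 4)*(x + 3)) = x^3 - x^2 - 12*x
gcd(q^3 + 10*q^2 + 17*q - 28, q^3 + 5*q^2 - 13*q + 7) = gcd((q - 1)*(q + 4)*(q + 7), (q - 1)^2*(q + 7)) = q^2 + 6*q - 7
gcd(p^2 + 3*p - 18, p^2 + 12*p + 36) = p + 6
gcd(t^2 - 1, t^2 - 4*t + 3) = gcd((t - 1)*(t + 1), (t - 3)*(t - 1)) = t - 1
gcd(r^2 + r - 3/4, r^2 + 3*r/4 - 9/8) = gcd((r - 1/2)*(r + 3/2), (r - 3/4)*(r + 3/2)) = r + 3/2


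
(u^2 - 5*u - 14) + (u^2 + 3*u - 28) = 2*u^2 - 2*u - 42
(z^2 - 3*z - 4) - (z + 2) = z^2 - 4*z - 6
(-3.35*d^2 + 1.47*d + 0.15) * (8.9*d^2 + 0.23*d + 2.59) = -29.815*d^4 + 12.3125*d^3 - 7.0034*d^2 + 3.8418*d + 0.3885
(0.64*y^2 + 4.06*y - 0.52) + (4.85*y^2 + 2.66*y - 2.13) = 5.49*y^2 + 6.72*y - 2.65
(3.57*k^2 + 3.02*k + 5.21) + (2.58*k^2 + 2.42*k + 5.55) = 6.15*k^2 + 5.44*k + 10.76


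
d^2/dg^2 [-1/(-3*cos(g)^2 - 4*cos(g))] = (-9*(1 - cos(2*g))^2 + 45*cos(g) - 17*cos(2*g) - 9*cos(3*g) + 51)/((3*cos(g) + 4)^3*cos(g)^3)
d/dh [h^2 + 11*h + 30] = 2*h + 11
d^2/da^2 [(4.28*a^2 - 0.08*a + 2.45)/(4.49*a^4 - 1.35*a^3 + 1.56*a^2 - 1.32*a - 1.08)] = (517.711368*a^8 - 175.013016*a^7 + 951.246556*a^6 - 145.356714*a^5 + 812.98962*a^4 - 218.237424*a^3 + 249.201144*a^2 - 52.511544*a + 27.00576)/(90.518849*a^12 - 81.648405*a^11 + 118.898343*a^10 - 139.030011*a^9 + 23.998248*a^8 - 33.269508*a^7 - 7.347348*a^6 + 35.358768*a^5 + 4.433616*a^4 + 6.319728*a^3 - 0.186624*a^2 - 4.618944*a - 1.259712)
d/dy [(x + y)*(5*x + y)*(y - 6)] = 5*x^2 + 12*x*y - 36*x + 3*y^2 - 12*y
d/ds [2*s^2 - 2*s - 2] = 4*s - 2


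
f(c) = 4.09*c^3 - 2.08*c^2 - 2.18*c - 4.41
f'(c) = 12.27*c^2 - 4.16*c - 2.18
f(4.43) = 300.69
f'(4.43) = 220.19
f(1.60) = 3.53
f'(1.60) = 22.58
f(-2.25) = -56.62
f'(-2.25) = 69.30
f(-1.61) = -23.36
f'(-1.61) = 36.32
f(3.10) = 90.69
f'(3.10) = 102.84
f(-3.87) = -264.18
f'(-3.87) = 197.69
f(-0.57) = -4.60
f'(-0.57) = 4.18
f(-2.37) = -65.37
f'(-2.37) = 76.60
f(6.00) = 791.07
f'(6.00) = 414.58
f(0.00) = -4.41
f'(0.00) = -2.18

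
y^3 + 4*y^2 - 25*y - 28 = (y - 4)*(y + 1)*(y + 7)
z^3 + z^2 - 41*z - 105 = (z - 7)*(z + 3)*(z + 5)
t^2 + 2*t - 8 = (t - 2)*(t + 4)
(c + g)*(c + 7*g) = c^2 + 8*c*g + 7*g^2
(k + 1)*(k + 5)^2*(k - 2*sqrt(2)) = k^4 - 2*sqrt(2)*k^3 + 11*k^3 - 22*sqrt(2)*k^2 + 35*k^2 - 70*sqrt(2)*k + 25*k - 50*sqrt(2)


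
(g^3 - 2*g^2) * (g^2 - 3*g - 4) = g^5 - 5*g^4 + 2*g^3 + 8*g^2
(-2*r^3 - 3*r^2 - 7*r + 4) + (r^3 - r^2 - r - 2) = -r^3 - 4*r^2 - 8*r + 2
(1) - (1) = 0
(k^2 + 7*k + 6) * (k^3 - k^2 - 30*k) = k^5 + 6*k^4 - 31*k^3 - 216*k^2 - 180*k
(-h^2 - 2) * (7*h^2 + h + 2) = -7*h^4 - h^3 - 16*h^2 - 2*h - 4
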